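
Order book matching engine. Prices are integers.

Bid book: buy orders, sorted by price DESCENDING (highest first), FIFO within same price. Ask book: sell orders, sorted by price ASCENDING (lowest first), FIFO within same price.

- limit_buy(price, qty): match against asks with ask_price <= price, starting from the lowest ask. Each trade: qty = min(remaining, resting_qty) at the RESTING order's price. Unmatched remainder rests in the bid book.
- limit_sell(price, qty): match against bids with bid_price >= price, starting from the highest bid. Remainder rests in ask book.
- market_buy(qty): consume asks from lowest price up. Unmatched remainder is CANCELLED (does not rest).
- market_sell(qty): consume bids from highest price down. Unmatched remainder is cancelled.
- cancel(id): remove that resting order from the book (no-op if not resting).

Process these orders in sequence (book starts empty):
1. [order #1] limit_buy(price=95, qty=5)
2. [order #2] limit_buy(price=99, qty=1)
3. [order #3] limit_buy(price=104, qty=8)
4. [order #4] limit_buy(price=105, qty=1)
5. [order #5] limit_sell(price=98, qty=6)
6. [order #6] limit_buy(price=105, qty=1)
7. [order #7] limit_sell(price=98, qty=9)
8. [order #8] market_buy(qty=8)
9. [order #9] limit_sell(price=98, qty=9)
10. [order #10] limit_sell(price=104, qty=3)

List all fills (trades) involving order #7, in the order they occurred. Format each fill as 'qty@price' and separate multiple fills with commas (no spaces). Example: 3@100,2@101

Answer: 1@105,3@104,1@99,4@98

Derivation:
After op 1 [order #1] limit_buy(price=95, qty=5): fills=none; bids=[#1:5@95] asks=[-]
After op 2 [order #2] limit_buy(price=99, qty=1): fills=none; bids=[#2:1@99 #1:5@95] asks=[-]
After op 3 [order #3] limit_buy(price=104, qty=8): fills=none; bids=[#3:8@104 #2:1@99 #1:5@95] asks=[-]
After op 4 [order #4] limit_buy(price=105, qty=1): fills=none; bids=[#4:1@105 #3:8@104 #2:1@99 #1:5@95] asks=[-]
After op 5 [order #5] limit_sell(price=98, qty=6): fills=#4x#5:1@105 #3x#5:5@104; bids=[#3:3@104 #2:1@99 #1:5@95] asks=[-]
After op 6 [order #6] limit_buy(price=105, qty=1): fills=none; bids=[#6:1@105 #3:3@104 #2:1@99 #1:5@95] asks=[-]
After op 7 [order #7] limit_sell(price=98, qty=9): fills=#6x#7:1@105 #3x#7:3@104 #2x#7:1@99; bids=[#1:5@95] asks=[#7:4@98]
After op 8 [order #8] market_buy(qty=8): fills=#8x#7:4@98; bids=[#1:5@95] asks=[-]
After op 9 [order #9] limit_sell(price=98, qty=9): fills=none; bids=[#1:5@95] asks=[#9:9@98]
After op 10 [order #10] limit_sell(price=104, qty=3): fills=none; bids=[#1:5@95] asks=[#9:9@98 #10:3@104]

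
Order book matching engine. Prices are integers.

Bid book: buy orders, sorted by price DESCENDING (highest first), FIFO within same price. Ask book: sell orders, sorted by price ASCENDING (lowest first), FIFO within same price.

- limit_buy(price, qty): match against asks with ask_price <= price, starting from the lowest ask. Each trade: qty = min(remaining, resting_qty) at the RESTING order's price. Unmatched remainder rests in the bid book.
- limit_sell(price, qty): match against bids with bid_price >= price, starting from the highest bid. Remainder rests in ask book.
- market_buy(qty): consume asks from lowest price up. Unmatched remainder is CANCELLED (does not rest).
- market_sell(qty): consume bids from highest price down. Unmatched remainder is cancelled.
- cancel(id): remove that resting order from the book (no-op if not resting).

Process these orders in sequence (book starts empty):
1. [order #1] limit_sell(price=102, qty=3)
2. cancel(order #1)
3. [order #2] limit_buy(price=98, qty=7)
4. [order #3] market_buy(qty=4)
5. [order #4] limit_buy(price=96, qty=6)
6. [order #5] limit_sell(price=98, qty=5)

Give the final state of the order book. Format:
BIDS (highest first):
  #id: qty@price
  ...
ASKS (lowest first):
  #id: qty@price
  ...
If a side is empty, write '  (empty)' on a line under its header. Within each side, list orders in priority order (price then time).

After op 1 [order #1] limit_sell(price=102, qty=3): fills=none; bids=[-] asks=[#1:3@102]
After op 2 cancel(order #1): fills=none; bids=[-] asks=[-]
After op 3 [order #2] limit_buy(price=98, qty=7): fills=none; bids=[#2:7@98] asks=[-]
After op 4 [order #3] market_buy(qty=4): fills=none; bids=[#2:7@98] asks=[-]
After op 5 [order #4] limit_buy(price=96, qty=6): fills=none; bids=[#2:7@98 #4:6@96] asks=[-]
After op 6 [order #5] limit_sell(price=98, qty=5): fills=#2x#5:5@98; bids=[#2:2@98 #4:6@96] asks=[-]

Answer: BIDS (highest first):
  #2: 2@98
  #4: 6@96
ASKS (lowest first):
  (empty)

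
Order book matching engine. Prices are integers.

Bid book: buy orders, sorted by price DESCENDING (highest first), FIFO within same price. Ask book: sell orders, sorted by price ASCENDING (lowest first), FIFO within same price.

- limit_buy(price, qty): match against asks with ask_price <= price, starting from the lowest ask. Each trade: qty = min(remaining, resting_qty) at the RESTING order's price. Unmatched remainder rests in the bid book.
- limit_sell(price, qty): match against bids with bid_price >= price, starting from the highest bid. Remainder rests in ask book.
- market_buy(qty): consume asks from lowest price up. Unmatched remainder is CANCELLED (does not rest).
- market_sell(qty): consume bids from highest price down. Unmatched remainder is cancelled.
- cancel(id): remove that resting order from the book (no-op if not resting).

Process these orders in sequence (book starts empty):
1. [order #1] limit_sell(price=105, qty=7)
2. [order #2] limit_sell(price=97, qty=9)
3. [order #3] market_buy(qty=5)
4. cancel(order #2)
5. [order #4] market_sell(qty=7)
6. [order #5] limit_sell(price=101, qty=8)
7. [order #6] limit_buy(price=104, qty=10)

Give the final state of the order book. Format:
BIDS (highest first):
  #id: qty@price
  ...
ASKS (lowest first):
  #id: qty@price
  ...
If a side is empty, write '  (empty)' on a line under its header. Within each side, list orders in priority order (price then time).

After op 1 [order #1] limit_sell(price=105, qty=7): fills=none; bids=[-] asks=[#1:7@105]
After op 2 [order #2] limit_sell(price=97, qty=9): fills=none; bids=[-] asks=[#2:9@97 #1:7@105]
After op 3 [order #3] market_buy(qty=5): fills=#3x#2:5@97; bids=[-] asks=[#2:4@97 #1:7@105]
After op 4 cancel(order #2): fills=none; bids=[-] asks=[#1:7@105]
After op 5 [order #4] market_sell(qty=7): fills=none; bids=[-] asks=[#1:7@105]
After op 6 [order #5] limit_sell(price=101, qty=8): fills=none; bids=[-] asks=[#5:8@101 #1:7@105]
After op 7 [order #6] limit_buy(price=104, qty=10): fills=#6x#5:8@101; bids=[#6:2@104] asks=[#1:7@105]

Answer: BIDS (highest first):
  #6: 2@104
ASKS (lowest first):
  #1: 7@105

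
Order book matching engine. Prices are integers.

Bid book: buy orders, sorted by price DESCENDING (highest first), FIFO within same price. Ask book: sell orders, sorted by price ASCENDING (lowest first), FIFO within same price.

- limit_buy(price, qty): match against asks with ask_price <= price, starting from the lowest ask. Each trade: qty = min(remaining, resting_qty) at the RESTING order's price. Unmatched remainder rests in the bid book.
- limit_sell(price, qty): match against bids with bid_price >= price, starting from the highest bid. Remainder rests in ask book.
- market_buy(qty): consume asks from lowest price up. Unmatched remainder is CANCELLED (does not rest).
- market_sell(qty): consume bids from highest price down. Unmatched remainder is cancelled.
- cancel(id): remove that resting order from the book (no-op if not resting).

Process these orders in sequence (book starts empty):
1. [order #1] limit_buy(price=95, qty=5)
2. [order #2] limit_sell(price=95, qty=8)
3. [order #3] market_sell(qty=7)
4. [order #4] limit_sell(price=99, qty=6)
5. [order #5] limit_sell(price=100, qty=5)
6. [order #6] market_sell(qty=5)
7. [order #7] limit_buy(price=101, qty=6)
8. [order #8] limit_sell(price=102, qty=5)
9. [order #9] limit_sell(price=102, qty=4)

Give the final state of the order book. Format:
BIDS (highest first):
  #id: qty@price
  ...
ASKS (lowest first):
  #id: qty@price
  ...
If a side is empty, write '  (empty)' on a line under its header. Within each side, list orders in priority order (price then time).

Answer: BIDS (highest first):
  (empty)
ASKS (lowest first):
  #4: 3@99
  #5: 5@100
  #8: 5@102
  #9: 4@102

Derivation:
After op 1 [order #1] limit_buy(price=95, qty=5): fills=none; bids=[#1:5@95] asks=[-]
After op 2 [order #2] limit_sell(price=95, qty=8): fills=#1x#2:5@95; bids=[-] asks=[#2:3@95]
After op 3 [order #3] market_sell(qty=7): fills=none; bids=[-] asks=[#2:3@95]
After op 4 [order #4] limit_sell(price=99, qty=6): fills=none; bids=[-] asks=[#2:3@95 #4:6@99]
After op 5 [order #5] limit_sell(price=100, qty=5): fills=none; bids=[-] asks=[#2:3@95 #4:6@99 #5:5@100]
After op 6 [order #6] market_sell(qty=5): fills=none; bids=[-] asks=[#2:3@95 #4:6@99 #5:5@100]
After op 7 [order #7] limit_buy(price=101, qty=6): fills=#7x#2:3@95 #7x#4:3@99; bids=[-] asks=[#4:3@99 #5:5@100]
After op 8 [order #8] limit_sell(price=102, qty=5): fills=none; bids=[-] asks=[#4:3@99 #5:5@100 #8:5@102]
After op 9 [order #9] limit_sell(price=102, qty=4): fills=none; bids=[-] asks=[#4:3@99 #5:5@100 #8:5@102 #9:4@102]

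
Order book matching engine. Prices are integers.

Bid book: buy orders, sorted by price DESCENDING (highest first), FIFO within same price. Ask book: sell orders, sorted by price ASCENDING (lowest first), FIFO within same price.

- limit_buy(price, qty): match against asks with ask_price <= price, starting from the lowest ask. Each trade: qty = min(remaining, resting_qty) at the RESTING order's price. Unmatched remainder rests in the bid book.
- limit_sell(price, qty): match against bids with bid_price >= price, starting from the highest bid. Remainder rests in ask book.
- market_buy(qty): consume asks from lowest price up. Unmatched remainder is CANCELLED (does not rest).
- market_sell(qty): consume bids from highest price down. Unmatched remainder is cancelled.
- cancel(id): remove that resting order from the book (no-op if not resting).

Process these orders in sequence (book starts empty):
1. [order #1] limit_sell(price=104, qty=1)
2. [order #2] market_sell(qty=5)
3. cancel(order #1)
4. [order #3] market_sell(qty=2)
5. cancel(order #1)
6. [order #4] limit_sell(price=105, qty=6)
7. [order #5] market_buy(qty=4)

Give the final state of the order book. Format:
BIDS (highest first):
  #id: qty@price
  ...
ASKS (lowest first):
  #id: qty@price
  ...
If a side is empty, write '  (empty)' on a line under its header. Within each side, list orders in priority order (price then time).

After op 1 [order #1] limit_sell(price=104, qty=1): fills=none; bids=[-] asks=[#1:1@104]
After op 2 [order #2] market_sell(qty=5): fills=none; bids=[-] asks=[#1:1@104]
After op 3 cancel(order #1): fills=none; bids=[-] asks=[-]
After op 4 [order #3] market_sell(qty=2): fills=none; bids=[-] asks=[-]
After op 5 cancel(order #1): fills=none; bids=[-] asks=[-]
After op 6 [order #4] limit_sell(price=105, qty=6): fills=none; bids=[-] asks=[#4:6@105]
After op 7 [order #5] market_buy(qty=4): fills=#5x#4:4@105; bids=[-] asks=[#4:2@105]

Answer: BIDS (highest first):
  (empty)
ASKS (lowest first):
  #4: 2@105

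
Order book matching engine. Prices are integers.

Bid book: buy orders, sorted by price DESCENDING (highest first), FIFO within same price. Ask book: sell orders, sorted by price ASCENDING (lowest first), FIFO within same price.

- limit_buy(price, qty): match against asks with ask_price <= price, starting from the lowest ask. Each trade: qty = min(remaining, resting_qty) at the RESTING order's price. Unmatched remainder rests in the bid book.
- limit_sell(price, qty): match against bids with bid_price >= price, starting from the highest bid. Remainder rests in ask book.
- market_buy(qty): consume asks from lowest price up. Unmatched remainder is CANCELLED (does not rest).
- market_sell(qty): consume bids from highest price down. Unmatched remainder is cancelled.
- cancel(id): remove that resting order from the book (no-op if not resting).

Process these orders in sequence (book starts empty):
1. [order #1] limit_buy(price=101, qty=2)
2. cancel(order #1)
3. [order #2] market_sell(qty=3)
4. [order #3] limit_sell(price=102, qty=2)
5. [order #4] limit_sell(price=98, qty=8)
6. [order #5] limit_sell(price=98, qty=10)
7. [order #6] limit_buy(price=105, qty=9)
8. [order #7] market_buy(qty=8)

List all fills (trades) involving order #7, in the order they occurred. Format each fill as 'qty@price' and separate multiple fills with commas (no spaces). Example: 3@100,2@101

Answer: 8@98

Derivation:
After op 1 [order #1] limit_buy(price=101, qty=2): fills=none; bids=[#1:2@101] asks=[-]
After op 2 cancel(order #1): fills=none; bids=[-] asks=[-]
After op 3 [order #2] market_sell(qty=3): fills=none; bids=[-] asks=[-]
After op 4 [order #3] limit_sell(price=102, qty=2): fills=none; bids=[-] asks=[#3:2@102]
After op 5 [order #4] limit_sell(price=98, qty=8): fills=none; bids=[-] asks=[#4:8@98 #3:2@102]
After op 6 [order #5] limit_sell(price=98, qty=10): fills=none; bids=[-] asks=[#4:8@98 #5:10@98 #3:2@102]
After op 7 [order #6] limit_buy(price=105, qty=9): fills=#6x#4:8@98 #6x#5:1@98; bids=[-] asks=[#5:9@98 #3:2@102]
After op 8 [order #7] market_buy(qty=8): fills=#7x#5:8@98; bids=[-] asks=[#5:1@98 #3:2@102]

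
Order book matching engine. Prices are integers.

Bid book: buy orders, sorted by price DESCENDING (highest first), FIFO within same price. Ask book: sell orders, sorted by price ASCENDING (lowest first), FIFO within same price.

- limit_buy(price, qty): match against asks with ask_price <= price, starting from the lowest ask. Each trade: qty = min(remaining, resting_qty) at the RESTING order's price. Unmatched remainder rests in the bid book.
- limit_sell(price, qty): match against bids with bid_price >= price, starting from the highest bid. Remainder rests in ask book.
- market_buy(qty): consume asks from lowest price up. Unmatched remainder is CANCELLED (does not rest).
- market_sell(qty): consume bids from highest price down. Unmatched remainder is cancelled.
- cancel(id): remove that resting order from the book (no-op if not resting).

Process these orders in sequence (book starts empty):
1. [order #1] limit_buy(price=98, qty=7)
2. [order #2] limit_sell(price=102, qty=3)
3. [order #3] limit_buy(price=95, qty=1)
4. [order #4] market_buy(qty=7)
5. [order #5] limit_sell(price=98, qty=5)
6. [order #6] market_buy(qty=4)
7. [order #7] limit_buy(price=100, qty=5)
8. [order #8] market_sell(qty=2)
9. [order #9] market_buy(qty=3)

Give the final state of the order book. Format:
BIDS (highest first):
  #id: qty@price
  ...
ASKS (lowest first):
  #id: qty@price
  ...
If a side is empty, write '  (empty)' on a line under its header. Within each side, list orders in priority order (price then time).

Answer: BIDS (highest first):
  #7: 3@100
  #1: 2@98
  #3: 1@95
ASKS (lowest first):
  (empty)

Derivation:
After op 1 [order #1] limit_buy(price=98, qty=7): fills=none; bids=[#1:7@98] asks=[-]
After op 2 [order #2] limit_sell(price=102, qty=3): fills=none; bids=[#1:7@98] asks=[#2:3@102]
After op 3 [order #3] limit_buy(price=95, qty=1): fills=none; bids=[#1:7@98 #3:1@95] asks=[#2:3@102]
After op 4 [order #4] market_buy(qty=7): fills=#4x#2:3@102; bids=[#1:7@98 #3:1@95] asks=[-]
After op 5 [order #5] limit_sell(price=98, qty=5): fills=#1x#5:5@98; bids=[#1:2@98 #3:1@95] asks=[-]
After op 6 [order #6] market_buy(qty=4): fills=none; bids=[#1:2@98 #3:1@95] asks=[-]
After op 7 [order #7] limit_buy(price=100, qty=5): fills=none; bids=[#7:5@100 #1:2@98 #3:1@95] asks=[-]
After op 8 [order #8] market_sell(qty=2): fills=#7x#8:2@100; bids=[#7:3@100 #1:2@98 #3:1@95] asks=[-]
After op 9 [order #9] market_buy(qty=3): fills=none; bids=[#7:3@100 #1:2@98 #3:1@95] asks=[-]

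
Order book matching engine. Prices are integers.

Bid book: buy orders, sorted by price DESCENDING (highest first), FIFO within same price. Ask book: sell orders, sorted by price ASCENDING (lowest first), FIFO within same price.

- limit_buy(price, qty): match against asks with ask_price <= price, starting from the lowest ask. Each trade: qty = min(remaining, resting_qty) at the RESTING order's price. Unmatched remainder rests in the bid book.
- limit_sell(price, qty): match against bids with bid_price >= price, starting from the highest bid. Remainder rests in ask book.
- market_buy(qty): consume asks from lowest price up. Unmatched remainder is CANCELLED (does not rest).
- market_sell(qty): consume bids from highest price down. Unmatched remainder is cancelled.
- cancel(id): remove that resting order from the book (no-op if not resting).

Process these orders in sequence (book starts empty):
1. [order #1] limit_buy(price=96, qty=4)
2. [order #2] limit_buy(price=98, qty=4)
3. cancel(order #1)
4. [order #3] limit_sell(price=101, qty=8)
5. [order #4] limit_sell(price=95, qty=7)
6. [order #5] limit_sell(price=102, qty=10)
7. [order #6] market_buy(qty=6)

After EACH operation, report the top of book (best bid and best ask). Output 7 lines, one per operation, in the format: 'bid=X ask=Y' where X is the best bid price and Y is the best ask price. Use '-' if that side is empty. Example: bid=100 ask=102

After op 1 [order #1] limit_buy(price=96, qty=4): fills=none; bids=[#1:4@96] asks=[-]
After op 2 [order #2] limit_buy(price=98, qty=4): fills=none; bids=[#2:4@98 #1:4@96] asks=[-]
After op 3 cancel(order #1): fills=none; bids=[#2:4@98] asks=[-]
After op 4 [order #3] limit_sell(price=101, qty=8): fills=none; bids=[#2:4@98] asks=[#3:8@101]
After op 5 [order #4] limit_sell(price=95, qty=7): fills=#2x#4:4@98; bids=[-] asks=[#4:3@95 #3:8@101]
After op 6 [order #5] limit_sell(price=102, qty=10): fills=none; bids=[-] asks=[#4:3@95 #3:8@101 #5:10@102]
After op 7 [order #6] market_buy(qty=6): fills=#6x#4:3@95 #6x#3:3@101; bids=[-] asks=[#3:5@101 #5:10@102]

Answer: bid=96 ask=-
bid=98 ask=-
bid=98 ask=-
bid=98 ask=101
bid=- ask=95
bid=- ask=95
bid=- ask=101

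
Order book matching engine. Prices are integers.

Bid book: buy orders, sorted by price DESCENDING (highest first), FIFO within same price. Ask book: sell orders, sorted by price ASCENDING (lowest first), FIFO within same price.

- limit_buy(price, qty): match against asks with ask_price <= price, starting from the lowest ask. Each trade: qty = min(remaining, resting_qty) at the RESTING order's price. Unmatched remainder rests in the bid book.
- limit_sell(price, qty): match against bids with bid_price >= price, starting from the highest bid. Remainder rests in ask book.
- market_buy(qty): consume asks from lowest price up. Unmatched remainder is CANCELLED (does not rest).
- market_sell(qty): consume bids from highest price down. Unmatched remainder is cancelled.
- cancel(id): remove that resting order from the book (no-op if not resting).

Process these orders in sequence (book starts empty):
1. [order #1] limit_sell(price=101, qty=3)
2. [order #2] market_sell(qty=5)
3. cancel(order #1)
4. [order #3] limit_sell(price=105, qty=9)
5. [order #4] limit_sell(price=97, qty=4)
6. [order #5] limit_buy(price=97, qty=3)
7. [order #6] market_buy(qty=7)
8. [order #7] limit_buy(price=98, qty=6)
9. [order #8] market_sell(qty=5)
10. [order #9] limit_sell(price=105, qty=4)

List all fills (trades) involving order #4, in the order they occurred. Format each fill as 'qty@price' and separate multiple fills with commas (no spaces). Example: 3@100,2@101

Answer: 3@97,1@97

Derivation:
After op 1 [order #1] limit_sell(price=101, qty=3): fills=none; bids=[-] asks=[#1:3@101]
After op 2 [order #2] market_sell(qty=5): fills=none; bids=[-] asks=[#1:3@101]
After op 3 cancel(order #1): fills=none; bids=[-] asks=[-]
After op 4 [order #3] limit_sell(price=105, qty=9): fills=none; bids=[-] asks=[#3:9@105]
After op 5 [order #4] limit_sell(price=97, qty=4): fills=none; bids=[-] asks=[#4:4@97 #3:9@105]
After op 6 [order #5] limit_buy(price=97, qty=3): fills=#5x#4:3@97; bids=[-] asks=[#4:1@97 #3:9@105]
After op 7 [order #6] market_buy(qty=7): fills=#6x#4:1@97 #6x#3:6@105; bids=[-] asks=[#3:3@105]
After op 8 [order #7] limit_buy(price=98, qty=6): fills=none; bids=[#7:6@98] asks=[#3:3@105]
After op 9 [order #8] market_sell(qty=5): fills=#7x#8:5@98; bids=[#7:1@98] asks=[#3:3@105]
After op 10 [order #9] limit_sell(price=105, qty=4): fills=none; bids=[#7:1@98] asks=[#3:3@105 #9:4@105]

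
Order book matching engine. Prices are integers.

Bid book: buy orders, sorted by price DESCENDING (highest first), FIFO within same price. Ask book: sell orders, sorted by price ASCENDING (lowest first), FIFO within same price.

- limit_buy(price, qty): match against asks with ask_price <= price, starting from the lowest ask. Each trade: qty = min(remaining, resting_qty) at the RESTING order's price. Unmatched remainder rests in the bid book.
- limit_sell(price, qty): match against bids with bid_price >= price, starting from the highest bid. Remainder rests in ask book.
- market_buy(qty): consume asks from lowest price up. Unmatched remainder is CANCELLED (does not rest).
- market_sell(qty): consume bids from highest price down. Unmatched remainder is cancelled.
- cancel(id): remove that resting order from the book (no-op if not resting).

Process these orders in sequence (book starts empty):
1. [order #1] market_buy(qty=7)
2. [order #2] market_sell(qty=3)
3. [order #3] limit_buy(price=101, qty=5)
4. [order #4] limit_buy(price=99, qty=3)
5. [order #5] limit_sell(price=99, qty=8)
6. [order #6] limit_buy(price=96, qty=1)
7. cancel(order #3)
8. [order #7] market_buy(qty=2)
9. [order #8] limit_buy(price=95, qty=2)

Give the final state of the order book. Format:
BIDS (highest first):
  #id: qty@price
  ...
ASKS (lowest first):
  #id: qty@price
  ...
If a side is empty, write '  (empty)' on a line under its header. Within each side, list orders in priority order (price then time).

Answer: BIDS (highest first):
  #6: 1@96
  #8: 2@95
ASKS (lowest first):
  (empty)

Derivation:
After op 1 [order #1] market_buy(qty=7): fills=none; bids=[-] asks=[-]
After op 2 [order #2] market_sell(qty=3): fills=none; bids=[-] asks=[-]
After op 3 [order #3] limit_buy(price=101, qty=5): fills=none; bids=[#3:5@101] asks=[-]
After op 4 [order #4] limit_buy(price=99, qty=3): fills=none; bids=[#3:5@101 #4:3@99] asks=[-]
After op 5 [order #5] limit_sell(price=99, qty=8): fills=#3x#5:5@101 #4x#5:3@99; bids=[-] asks=[-]
After op 6 [order #6] limit_buy(price=96, qty=1): fills=none; bids=[#6:1@96] asks=[-]
After op 7 cancel(order #3): fills=none; bids=[#6:1@96] asks=[-]
After op 8 [order #7] market_buy(qty=2): fills=none; bids=[#6:1@96] asks=[-]
After op 9 [order #8] limit_buy(price=95, qty=2): fills=none; bids=[#6:1@96 #8:2@95] asks=[-]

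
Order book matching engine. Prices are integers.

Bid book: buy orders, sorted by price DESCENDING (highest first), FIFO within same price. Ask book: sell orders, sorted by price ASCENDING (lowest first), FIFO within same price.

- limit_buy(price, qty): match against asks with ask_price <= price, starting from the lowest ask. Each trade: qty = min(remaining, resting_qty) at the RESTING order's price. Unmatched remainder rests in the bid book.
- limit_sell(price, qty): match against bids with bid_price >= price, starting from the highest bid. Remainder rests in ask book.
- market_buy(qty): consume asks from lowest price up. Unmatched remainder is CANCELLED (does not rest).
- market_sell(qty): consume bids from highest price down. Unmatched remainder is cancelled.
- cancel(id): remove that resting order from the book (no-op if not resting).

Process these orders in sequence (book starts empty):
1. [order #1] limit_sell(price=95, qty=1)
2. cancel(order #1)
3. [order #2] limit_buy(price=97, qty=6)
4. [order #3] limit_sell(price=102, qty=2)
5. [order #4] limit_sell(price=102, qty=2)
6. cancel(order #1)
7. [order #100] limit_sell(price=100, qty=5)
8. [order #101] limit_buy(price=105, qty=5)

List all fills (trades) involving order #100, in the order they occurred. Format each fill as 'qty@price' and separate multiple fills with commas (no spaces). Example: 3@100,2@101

Answer: 5@100

Derivation:
After op 1 [order #1] limit_sell(price=95, qty=1): fills=none; bids=[-] asks=[#1:1@95]
After op 2 cancel(order #1): fills=none; bids=[-] asks=[-]
After op 3 [order #2] limit_buy(price=97, qty=6): fills=none; bids=[#2:6@97] asks=[-]
After op 4 [order #3] limit_sell(price=102, qty=2): fills=none; bids=[#2:6@97] asks=[#3:2@102]
After op 5 [order #4] limit_sell(price=102, qty=2): fills=none; bids=[#2:6@97] asks=[#3:2@102 #4:2@102]
After op 6 cancel(order #1): fills=none; bids=[#2:6@97] asks=[#3:2@102 #4:2@102]
After op 7 [order #100] limit_sell(price=100, qty=5): fills=none; bids=[#2:6@97] asks=[#100:5@100 #3:2@102 #4:2@102]
After op 8 [order #101] limit_buy(price=105, qty=5): fills=#101x#100:5@100; bids=[#2:6@97] asks=[#3:2@102 #4:2@102]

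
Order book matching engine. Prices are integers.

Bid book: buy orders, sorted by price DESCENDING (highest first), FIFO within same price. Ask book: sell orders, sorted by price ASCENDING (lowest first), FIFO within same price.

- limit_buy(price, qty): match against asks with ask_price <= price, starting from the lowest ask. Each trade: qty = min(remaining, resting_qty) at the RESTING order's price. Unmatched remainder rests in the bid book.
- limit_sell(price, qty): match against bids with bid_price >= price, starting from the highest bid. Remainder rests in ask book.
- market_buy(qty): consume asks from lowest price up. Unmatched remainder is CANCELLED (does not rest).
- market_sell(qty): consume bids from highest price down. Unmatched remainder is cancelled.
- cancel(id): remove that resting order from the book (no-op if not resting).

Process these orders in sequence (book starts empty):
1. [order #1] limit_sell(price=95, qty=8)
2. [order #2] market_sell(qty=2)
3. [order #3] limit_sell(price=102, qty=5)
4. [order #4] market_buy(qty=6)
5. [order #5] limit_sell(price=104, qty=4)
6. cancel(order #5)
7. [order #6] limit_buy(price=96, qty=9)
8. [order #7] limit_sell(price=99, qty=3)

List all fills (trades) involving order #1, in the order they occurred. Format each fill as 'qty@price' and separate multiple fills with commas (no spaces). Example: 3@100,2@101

After op 1 [order #1] limit_sell(price=95, qty=8): fills=none; bids=[-] asks=[#1:8@95]
After op 2 [order #2] market_sell(qty=2): fills=none; bids=[-] asks=[#1:8@95]
After op 3 [order #3] limit_sell(price=102, qty=5): fills=none; bids=[-] asks=[#1:8@95 #3:5@102]
After op 4 [order #4] market_buy(qty=6): fills=#4x#1:6@95; bids=[-] asks=[#1:2@95 #3:5@102]
After op 5 [order #5] limit_sell(price=104, qty=4): fills=none; bids=[-] asks=[#1:2@95 #3:5@102 #5:4@104]
After op 6 cancel(order #5): fills=none; bids=[-] asks=[#1:2@95 #3:5@102]
After op 7 [order #6] limit_buy(price=96, qty=9): fills=#6x#1:2@95; bids=[#6:7@96] asks=[#3:5@102]
After op 8 [order #7] limit_sell(price=99, qty=3): fills=none; bids=[#6:7@96] asks=[#7:3@99 #3:5@102]

Answer: 6@95,2@95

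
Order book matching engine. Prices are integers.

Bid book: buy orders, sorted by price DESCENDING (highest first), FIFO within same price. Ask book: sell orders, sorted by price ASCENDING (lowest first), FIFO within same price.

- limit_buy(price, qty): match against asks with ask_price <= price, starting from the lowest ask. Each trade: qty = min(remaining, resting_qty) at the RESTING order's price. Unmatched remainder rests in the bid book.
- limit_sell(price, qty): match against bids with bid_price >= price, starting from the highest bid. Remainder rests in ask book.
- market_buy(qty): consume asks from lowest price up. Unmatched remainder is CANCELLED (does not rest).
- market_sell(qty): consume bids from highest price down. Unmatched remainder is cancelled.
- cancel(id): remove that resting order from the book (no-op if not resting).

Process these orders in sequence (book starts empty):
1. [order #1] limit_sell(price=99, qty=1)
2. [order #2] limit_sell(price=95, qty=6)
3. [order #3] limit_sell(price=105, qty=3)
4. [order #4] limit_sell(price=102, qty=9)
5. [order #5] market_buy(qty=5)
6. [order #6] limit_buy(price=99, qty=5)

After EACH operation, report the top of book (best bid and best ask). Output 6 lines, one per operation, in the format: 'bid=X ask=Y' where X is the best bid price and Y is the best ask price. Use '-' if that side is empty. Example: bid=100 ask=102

Answer: bid=- ask=99
bid=- ask=95
bid=- ask=95
bid=- ask=95
bid=- ask=95
bid=99 ask=102

Derivation:
After op 1 [order #1] limit_sell(price=99, qty=1): fills=none; bids=[-] asks=[#1:1@99]
After op 2 [order #2] limit_sell(price=95, qty=6): fills=none; bids=[-] asks=[#2:6@95 #1:1@99]
After op 3 [order #3] limit_sell(price=105, qty=3): fills=none; bids=[-] asks=[#2:6@95 #1:1@99 #3:3@105]
After op 4 [order #4] limit_sell(price=102, qty=9): fills=none; bids=[-] asks=[#2:6@95 #1:1@99 #4:9@102 #3:3@105]
After op 5 [order #5] market_buy(qty=5): fills=#5x#2:5@95; bids=[-] asks=[#2:1@95 #1:1@99 #4:9@102 #3:3@105]
After op 6 [order #6] limit_buy(price=99, qty=5): fills=#6x#2:1@95 #6x#1:1@99; bids=[#6:3@99] asks=[#4:9@102 #3:3@105]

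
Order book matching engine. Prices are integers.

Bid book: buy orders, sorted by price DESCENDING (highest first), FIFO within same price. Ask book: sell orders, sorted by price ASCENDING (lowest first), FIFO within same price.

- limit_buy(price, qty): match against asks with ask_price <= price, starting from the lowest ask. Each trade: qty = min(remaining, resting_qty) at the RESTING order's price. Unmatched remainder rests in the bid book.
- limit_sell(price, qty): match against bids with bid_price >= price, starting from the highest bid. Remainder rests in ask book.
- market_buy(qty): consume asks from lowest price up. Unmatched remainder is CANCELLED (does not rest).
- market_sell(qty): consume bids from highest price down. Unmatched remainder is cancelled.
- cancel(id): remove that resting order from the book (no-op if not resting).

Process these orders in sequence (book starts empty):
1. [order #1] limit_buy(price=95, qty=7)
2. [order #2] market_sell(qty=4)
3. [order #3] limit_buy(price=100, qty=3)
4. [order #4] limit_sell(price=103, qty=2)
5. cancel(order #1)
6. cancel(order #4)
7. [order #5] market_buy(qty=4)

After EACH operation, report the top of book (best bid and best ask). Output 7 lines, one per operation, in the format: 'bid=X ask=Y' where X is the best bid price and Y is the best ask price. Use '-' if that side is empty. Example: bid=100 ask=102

Answer: bid=95 ask=-
bid=95 ask=-
bid=100 ask=-
bid=100 ask=103
bid=100 ask=103
bid=100 ask=-
bid=100 ask=-

Derivation:
After op 1 [order #1] limit_buy(price=95, qty=7): fills=none; bids=[#1:7@95] asks=[-]
After op 2 [order #2] market_sell(qty=4): fills=#1x#2:4@95; bids=[#1:3@95] asks=[-]
After op 3 [order #3] limit_buy(price=100, qty=3): fills=none; bids=[#3:3@100 #1:3@95] asks=[-]
After op 4 [order #4] limit_sell(price=103, qty=2): fills=none; bids=[#3:3@100 #1:3@95] asks=[#4:2@103]
After op 5 cancel(order #1): fills=none; bids=[#3:3@100] asks=[#4:2@103]
After op 6 cancel(order #4): fills=none; bids=[#3:3@100] asks=[-]
After op 7 [order #5] market_buy(qty=4): fills=none; bids=[#3:3@100] asks=[-]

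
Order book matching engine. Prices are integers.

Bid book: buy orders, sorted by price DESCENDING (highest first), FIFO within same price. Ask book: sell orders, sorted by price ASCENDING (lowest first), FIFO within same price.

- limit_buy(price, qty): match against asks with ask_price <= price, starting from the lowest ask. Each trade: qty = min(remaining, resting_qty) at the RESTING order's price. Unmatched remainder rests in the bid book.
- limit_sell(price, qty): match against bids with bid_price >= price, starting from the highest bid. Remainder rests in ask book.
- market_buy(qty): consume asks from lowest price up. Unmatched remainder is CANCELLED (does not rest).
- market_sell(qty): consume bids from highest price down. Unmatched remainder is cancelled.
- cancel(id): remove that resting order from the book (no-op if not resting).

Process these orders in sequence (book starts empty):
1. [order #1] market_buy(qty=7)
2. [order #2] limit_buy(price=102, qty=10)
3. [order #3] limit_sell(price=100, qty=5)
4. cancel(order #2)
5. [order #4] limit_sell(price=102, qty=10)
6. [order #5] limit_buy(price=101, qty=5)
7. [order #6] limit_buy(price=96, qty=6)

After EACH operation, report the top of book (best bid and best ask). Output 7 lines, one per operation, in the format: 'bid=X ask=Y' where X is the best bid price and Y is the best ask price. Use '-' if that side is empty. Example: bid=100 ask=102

After op 1 [order #1] market_buy(qty=7): fills=none; bids=[-] asks=[-]
After op 2 [order #2] limit_buy(price=102, qty=10): fills=none; bids=[#2:10@102] asks=[-]
After op 3 [order #3] limit_sell(price=100, qty=5): fills=#2x#3:5@102; bids=[#2:5@102] asks=[-]
After op 4 cancel(order #2): fills=none; bids=[-] asks=[-]
After op 5 [order #4] limit_sell(price=102, qty=10): fills=none; bids=[-] asks=[#4:10@102]
After op 6 [order #5] limit_buy(price=101, qty=5): fills=none; bids=[#5:5@101] asks=[#4:10@102]
After op 7 [order #6] limit_buy(price=96, qty=6): fills=none; bids=[#5:5@101 #6:6@96] asks=[#4:10@102]

Answer: bid=- ask=-
bid=102 ask=-
bid=102 ask=-
bid=- ask=-
bid=- ask=102
bid=101 ask=102
bid=101 ask=102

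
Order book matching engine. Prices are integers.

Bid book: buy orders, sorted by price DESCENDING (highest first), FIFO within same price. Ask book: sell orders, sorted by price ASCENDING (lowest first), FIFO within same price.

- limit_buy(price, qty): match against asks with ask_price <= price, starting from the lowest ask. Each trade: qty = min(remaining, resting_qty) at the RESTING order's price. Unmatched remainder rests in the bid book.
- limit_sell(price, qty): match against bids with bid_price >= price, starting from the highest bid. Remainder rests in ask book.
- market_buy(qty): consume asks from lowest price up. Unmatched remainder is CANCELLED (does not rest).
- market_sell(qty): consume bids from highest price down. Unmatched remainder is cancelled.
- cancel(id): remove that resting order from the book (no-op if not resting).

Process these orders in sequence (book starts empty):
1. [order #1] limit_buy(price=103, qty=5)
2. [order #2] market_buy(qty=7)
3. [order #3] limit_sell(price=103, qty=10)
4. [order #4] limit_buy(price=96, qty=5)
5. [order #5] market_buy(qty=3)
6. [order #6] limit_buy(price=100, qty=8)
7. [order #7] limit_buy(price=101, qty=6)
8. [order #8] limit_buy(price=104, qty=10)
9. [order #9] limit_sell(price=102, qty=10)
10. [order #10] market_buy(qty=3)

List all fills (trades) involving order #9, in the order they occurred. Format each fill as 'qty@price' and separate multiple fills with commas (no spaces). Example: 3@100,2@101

Answer: 8@104,2@102

Derivation:
After op 1 [order #1] limit_buy(price=103, qty=5): fills=none; bids=[#1:5@103] asks=[-]
After op 2 [order #2] market_buy(qty=7): fills=none; bids=[#1:5@103] asks=[-]
After op 3 [order #3] limit_sell(price=103, qty=10): fills=#1x#3:5@103; bids=[-] asks=[#3:5@103]
After op 4 [order #4] limit_buy(price=96, qty=5): fills=none; bids=[#4:5@96] asks=[#3:5@103]
After op 5 [order #5] market_buy(qty=3): fills=#5x#3:3@103; bids=[#4:5@96] asks=[#3:2@103]
After op 6 [order #6] limit_buy(price=100, qty=8): fills=none; bids=[#6:8@100 #4:5@96] asks=[#3:2@103]
After op 7 [order #7] limit_buy(price=101, qty=6): fills=none; bids=[#7:6@101 #6:8@100 #4:5@96] asks=[#3:2@103]
After op 8 [order #8] limit_buy(price=104, qty=10): fills=#8x#3:2@103; bids=[#8:8@104 #7:6@101 #6:8@100 #4:5@96] asks=[-]
After op 9 [order #9] limit_sell(price=102, qty=10): fills=#8x#9:8@104; bids=[#7:6@101 #6:8@100 #4:5@96] asks=[#9:2@102]
After op 10 [order #10] market_buy(qty=3): fills=#10x#9:2@102; bids=[#7:6@101 #6:8@100 #4:5@96] asks=[-]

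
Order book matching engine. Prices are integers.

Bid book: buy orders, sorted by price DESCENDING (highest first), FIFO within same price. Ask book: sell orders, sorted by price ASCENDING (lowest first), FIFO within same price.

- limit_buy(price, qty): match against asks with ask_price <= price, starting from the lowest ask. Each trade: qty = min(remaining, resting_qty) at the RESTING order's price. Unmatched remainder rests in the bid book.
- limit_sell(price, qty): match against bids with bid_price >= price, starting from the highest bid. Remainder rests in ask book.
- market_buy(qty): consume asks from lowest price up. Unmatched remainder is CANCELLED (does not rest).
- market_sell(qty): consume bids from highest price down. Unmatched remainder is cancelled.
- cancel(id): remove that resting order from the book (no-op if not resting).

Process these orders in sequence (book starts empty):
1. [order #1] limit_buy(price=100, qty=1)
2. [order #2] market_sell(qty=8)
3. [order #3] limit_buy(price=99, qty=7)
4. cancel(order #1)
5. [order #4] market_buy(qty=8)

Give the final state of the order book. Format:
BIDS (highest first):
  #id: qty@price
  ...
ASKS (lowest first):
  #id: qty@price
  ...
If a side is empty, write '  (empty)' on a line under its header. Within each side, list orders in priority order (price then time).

After op 1 [order #1] limit_buy(price=100, qty=1): fills=none; bids=[#1:1@100] asks=[-]
After op 2 [order #2] market_sell(qty=8): fills=#1x#2:1@100; bids=[-] asks=[-]
After op 3 [order #3] limit_buy(price=99, qty=7): fills=none; bids=[#3:7@99] asks=[-]
After op 4 cancel(order #1): fills=none; bids=[#3:7@99] asks=[-]
After op 5 [order #4] market_buy(qty=8): fills=none; bids=[#3:7@99] asks=[-]

Answer: BIDS (highest first):
  #3: 7@99
ASKS (lowest first):
  (empty)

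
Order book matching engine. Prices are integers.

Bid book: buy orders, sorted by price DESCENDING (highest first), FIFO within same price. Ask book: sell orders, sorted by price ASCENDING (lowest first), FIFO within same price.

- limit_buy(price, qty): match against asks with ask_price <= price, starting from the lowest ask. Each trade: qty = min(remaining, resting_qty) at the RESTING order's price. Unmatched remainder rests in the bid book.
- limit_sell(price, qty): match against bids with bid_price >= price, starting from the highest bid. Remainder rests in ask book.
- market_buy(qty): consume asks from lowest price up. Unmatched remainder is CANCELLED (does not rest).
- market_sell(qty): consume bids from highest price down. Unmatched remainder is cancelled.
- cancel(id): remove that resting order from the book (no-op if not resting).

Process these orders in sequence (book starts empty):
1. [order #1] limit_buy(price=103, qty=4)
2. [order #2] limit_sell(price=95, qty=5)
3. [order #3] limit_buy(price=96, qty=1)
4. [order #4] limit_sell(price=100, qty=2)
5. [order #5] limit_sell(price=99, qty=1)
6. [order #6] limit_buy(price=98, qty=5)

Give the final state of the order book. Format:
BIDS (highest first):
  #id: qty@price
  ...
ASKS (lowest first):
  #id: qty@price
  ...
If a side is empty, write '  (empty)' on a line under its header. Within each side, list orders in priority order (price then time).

Answer: BIDS (highest first):
  #6: 5@98
ASKS (lowest first):
  #5: 1@99
  #4: 2@100

Derivation:
After op 1 [order #1] limit_buy(price=103, qty=4): fills=none; bids=[#1:4@103] asks=[-]
After op 2 [order #2] limit_sell(price=95, qty=5): fills=#1x#2:4@103; bids=[-] asks=[#2:1@95]
After op 3 [order #3] limit_buy(price=96, qty=1): fills=#3x#2:1@95; bids=[-] asks=[-]
After op 4 [order #4] limit_sell(price=100, qty=2): fills=none; bids=[-] asks=[#4:2@100]
After op 5 [order #5] limit_sell(price=99, qty=1): fills=none; bids=[-] asks=[#5:1@99 #4:2@100]
After op 6 [order #6] limit_buy(price=98, qty=5): fills=none; bids=[#6:5@98] asks=[#5:1@99 #4:2@100]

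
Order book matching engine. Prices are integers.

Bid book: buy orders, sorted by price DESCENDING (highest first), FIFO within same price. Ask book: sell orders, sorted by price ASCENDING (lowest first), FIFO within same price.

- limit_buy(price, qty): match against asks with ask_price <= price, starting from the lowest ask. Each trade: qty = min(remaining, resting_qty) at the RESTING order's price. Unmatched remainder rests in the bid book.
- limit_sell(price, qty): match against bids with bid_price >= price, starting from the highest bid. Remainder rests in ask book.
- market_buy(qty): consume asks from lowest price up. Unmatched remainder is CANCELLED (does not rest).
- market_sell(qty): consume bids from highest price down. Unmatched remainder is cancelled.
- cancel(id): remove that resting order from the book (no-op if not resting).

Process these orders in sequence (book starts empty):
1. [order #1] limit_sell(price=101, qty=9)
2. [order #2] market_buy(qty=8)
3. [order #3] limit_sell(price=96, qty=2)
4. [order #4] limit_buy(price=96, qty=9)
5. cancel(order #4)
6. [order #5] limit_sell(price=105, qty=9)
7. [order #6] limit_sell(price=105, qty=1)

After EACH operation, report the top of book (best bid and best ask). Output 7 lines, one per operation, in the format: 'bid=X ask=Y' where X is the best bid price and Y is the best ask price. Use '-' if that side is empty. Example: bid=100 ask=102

After op 1 [order #1] limit_sell(price=101, qty=9): fills=none; bids=[-] asks=[#1:9@101]
After op 2 [order #2] market_buy(qty=8): fills=#2x#1:8@101; bids=[-] asks=[#1:1@101]
After op 3 [order #3] limit_sell(price=96, qty=2): fills=none; bids=[-] asks=[#3:2@96 #1:1@101]
After op 4 [order #4] limit_buy(price=96, qty=9): fills=#4x#3:2@96; bids=[#4:7@96] asks=[#1:1@101]
After op 5 cancel(order #4): fills=none; bids=[-] asks=[#1:1@101]
After op 6 [order #5] limit_sell(price=105, qty=9): fills=none; bids=[-] asks=[#1:1@101 #5:9@105]
After op 7 [order #6] limit_sell(price=105, qty=1): fills=none; bids=[-] asks=[#1:1@101 #5:9@105 #6:1@105]

Answer: bid=- ask=101
bid=- ask=101
bid=- ask=96
bid=96 ask=101
bid=- ask=101
bid=- ask=101
bid=- ask=101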